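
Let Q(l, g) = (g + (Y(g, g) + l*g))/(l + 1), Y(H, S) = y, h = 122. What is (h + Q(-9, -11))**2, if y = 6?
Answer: 194481/16 ≈ 12155.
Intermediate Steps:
Y(H, S) = 6
Q(l, g) = (6 + g + g*l)/(1 + l) (Q(l, g) = (g + (6 + l*g))/(l + 1) = (g + (6 + g*l))/(1 + l) = (6 + g + g*l)/(1 + l))
(h + Q(-9, -11))**2 = (122 + (6 - 11 - 11*(-9))/(1 - 9))**2 = (122 + (6 - 11 + 99)/(-8))**2 = (122 - 1/8*94)**2 = (122 - 47/4)**2 = (441/4)**2 = 194481/16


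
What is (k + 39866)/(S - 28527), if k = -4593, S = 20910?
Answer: -35273/7617 ≈ -4.6308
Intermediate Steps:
(k + 39866)/(S - 28527) = (-4593 + 39866)/(20910 - 28527) = 35273/(-7617) = 35273*(-1/7617) = -35273/7617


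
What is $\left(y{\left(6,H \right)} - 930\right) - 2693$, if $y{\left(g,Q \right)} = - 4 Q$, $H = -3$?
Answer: $-3611$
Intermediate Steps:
$\left(y{\left(6,H \right)} - 930\right) - 2693 = \left(\left(-4\right) \left(-3\right) - 930\right) - 2693 = \left(12 - 930\right) - 2693 = -918 - 2693 = -3611$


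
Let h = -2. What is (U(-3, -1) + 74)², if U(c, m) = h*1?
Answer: 5184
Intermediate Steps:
U(c, m) = -2 (U(c, m) = -2*1 = -2)
(U(-3, -1) + 74)² = (-2 + 74)² = 72² = 5184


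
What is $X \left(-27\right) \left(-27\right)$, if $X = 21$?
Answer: $15309$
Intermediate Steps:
$X \left(-27\right) \left(-27\right) = 21 \left(-27\right) \left(-27\right) = \left(-567\right) \left(-27\right) = 15309$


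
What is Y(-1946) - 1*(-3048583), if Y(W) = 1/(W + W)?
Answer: 11865085035/3892 ≈ 3.0486e+6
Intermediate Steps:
Y(W) = 1/(2*W)
Y(-1946) - 1*(-3048583) = (½)/(-1946) - 1*(-3048583) = (½)*(-1/1946) + 3048583 = -1/3892 + 3048583 = 11865085035/3892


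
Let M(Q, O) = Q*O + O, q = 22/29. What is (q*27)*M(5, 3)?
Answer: 10692/29 ≈ 368.69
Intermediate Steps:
q = 22/29 (q = 22*(1/29) = 22/29 ≈ 0.75862)
M(Q, O) = O + O*Q (M(Q, O) = O*Q + O = O + O*Q)
(q*27)*M(5, 3) = ((22/29)*27)*(3*(1 + 5)) = 594*(3*6)/29 = (594/29)*18 = 10692/29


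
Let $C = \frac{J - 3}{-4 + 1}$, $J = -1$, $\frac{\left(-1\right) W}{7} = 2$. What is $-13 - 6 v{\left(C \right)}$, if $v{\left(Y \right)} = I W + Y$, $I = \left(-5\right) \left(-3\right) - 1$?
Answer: $1155$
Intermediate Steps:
$W = -14$ ($W = \left(-7\right) 2 = -14$)
$I = 14$ ($I = 15 - 1 = 14$)
$C = \frac{4}{3}$ ($C = \frac{-1 - 3}{-4 + 1} = - \frac{4}{-3} = \left(-4\right) \left(- \frac{1}{3}\right) = \frac{4}{3} \approx 1.3333$)
$v{\left(Y \right)} = -196 + Y$ ($v{\left(Y \right)} = 14 \left(-14\right) + Y = -196 + Y$)
$-13 - 6 v{\left(C \right)} = -13 - 6 \left(-196 + \frac{4}{3}\right) = -13 - -1168 = -13 + 1168 = 1155$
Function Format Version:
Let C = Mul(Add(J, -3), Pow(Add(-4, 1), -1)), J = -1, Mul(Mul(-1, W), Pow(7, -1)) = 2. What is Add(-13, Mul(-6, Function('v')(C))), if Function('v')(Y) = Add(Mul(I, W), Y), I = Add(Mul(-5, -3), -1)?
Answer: 1155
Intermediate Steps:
W = -14 (W = Mul(-7, 2) = -14)
I = 14 (I = Add(15, -1) = 14)
C = Rational(4, 3) (C = Mul(Add(-1, -3), Pow(Add(-4, 1), -1)) = Mul(-4, Pow(-3, -1)) = Mul(-4, Rational(-1, 3)) = Rational(4, 3) ≈ 1.3333)
Function('v')(Y) = Add(-196, Y) (Function('v')(Y) = Add(Mul(14, -14), Y) = Add(-196, Y))
Add(-13, Mul(-6, Function('v')(C))) = Add(-13, Mul(-6, Add(-196, Rational(4, 3)))) = Add(-13, Mul(-6, Rational(-584, 3))) = Add(-13, 1168) = 1155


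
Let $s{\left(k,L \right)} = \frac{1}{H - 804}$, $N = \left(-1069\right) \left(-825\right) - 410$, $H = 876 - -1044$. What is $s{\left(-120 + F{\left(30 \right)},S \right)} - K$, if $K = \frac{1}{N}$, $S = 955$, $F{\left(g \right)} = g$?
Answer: $\frac{880399}{983770740} \approx 0.00089492$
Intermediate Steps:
$H = 1920$ ($H = 876 + 1044 = 1920$)
$N = 881515$ ($N = 881925 - 410 = 881515$)
$s{\left(k,L \right)} = \frac{1}{1116}$ ($s{\left(k,L \right)} = \frac{1}{1920 - 804} = \frac{1}{1116}$)
$K = \frac{1}{881515} \approx 1.1344 \cdot 10^{-6}$
$s{\left(-120 + F{\left(30 \right)},S \right)} - K = \frac{1}{1116} - \frac{1}{881515} = \frac{880399}{983770740}$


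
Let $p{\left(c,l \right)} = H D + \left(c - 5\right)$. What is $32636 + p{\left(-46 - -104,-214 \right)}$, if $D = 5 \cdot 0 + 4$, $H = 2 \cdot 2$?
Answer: $32705$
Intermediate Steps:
$H = 4$
$D = 4$ ($D = 0 + 4 = 4$)
$p{\left(c,l \right)} = 11 + c$ ($p{\left(c,l \right)} = 4 \cdot 4 + \left(c - 5\right) = 16 + \left(-5 + c\right) = 11 + c$)
$32636 + p{\left(-46 - -104,-214 \right)} = 32636 + \left(11 - -58\right) = 32636 + \left(11 + \left(-46 + 104\right)\right) = 32636 + \left(11 + 58\right) = 32636 + 69 = 32705$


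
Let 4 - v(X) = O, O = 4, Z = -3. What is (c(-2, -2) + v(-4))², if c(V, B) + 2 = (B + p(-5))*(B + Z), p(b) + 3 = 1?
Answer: 324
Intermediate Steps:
p(b) = -2 (p(b) = -3 + 1 = -2)
c(V, B) = -2 + (-3 + B)*(-2 + B) (c(V, B) = -2 + (B - 2)*(B - 3) = -2 + (-2 + B)*(-3 + B) = -2 + (-3 + B)*(-2 + B))
v(X) = 0 (v(X) = 4 - 1*4 = 4 - 4 = 0)
(c(-2, -2) + v(-4))² = ((4 + (-2)² - 5*(-2)) + 0)² = ((4 + 4 + 10) + 0)² = (18 + 0)² = 18² = 324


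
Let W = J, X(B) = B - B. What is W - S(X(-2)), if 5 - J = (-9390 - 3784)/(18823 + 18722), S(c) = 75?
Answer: -2614976/37545 ≈ -69.649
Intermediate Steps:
X(B) = 0
J = 200899/37545 (J = 5 - (-9390 - 3784)/(18823 + 18722) = 5 - (-13174)/37545 = 5 - 1*(-13174/37545) = 5 + 13174/37545 = 200899/37545 ≈ 5.3509)
W = 200899/37545 ≈ 5.3509
W - S(X(-2)) = 200899/37545 - 1*75 = 200899/37545 - 75 = -2614976/37545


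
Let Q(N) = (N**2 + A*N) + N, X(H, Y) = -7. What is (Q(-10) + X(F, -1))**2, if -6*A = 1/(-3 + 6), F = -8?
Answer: 565504/81 ≈ 6981.5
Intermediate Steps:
A = -1/18 (A = -1/(6*(-3 + 6)) = -1/6/3 = -1/6*1/3 = -1/18 ≈ -0.055556)
Q(N) = N**2 + 17*N/18 (Q(N) = (N**2 - N/18) + N = N**2 + 17*N/18)
(Q(-10) + X(F, -1))**2 = ((1/18)*(-10)*(17 + 18*(-10)) - 7)**2 = ((1/18)*(-10)*(17 - 180) - 7)**2 = ((1/18)*(-10)*(-163) - 7)**2 = (815/9 - 7)**2 = (752/9)**2 = 565504/81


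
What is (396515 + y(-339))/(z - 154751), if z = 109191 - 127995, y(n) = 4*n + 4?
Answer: -395163/173555 ≈ -2.2769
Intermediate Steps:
y(n) = 4 + 4*n
z = -18804
(396515 + y(-339))/(z - 154751) = (396515 + (4 + 4*(-339)))/(-18804 - 154751) = (396515 + (4 - 1356))/(-173555) = (396515 - 1352)*(-1/173555) = 395163*(-1/173555) = -395163/173555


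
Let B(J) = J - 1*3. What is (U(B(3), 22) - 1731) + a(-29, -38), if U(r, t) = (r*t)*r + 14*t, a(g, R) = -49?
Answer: -1472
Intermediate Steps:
B(J) = -3 + J (B(J) = J - 3 = -3 + J)
U(r, t) = 14*t + t*r**2 (U(r, t) = t*r**2 + 14*t = 14*t + t*r**2)
(U(B(3), 22) - 1731) + a(-29, -38) = (22*(14 + (-3 + 3)**2) - 1731) - 49 = (22*(14 + 0**2) - 1731) - 49 = (22*(14 + 0) - 1731) - 49 = (22*14 - 1731) - 49 = (308 - 1731) - 49 = -1423 - 49 = -1472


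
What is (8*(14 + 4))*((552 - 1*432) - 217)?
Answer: -13968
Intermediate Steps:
(8*(14 + 4))*((552 - 1*432) - 217) = (8*18)*((552 - 432) - 217) = 144*(120 - 217) = 144*(-97) = -13968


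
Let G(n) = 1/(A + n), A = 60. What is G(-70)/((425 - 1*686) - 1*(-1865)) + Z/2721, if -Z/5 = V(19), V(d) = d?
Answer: -1526521/43644840 ≈ -0.034976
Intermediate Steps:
Z = -95 (Z = -5*19 = -95)
G(n) = 1/(60 + n)
G(-70)/((425 - 1*686) - 1*(-1865)) + Z/2721 = 1/((60 - 70)*((425 - 1*686) - 1*(-1865))) - 95/2721 = 1/((-10)*((425 - 686) + 1865)) - 95*1/2721 = -1/(10*(-261 + 1865)) - 95/2721 = -1/10/1604 - 95/2721 = -1/10*1/1604 - 95/2721 = -1/16040 - 95/2721 = -1526521/43644840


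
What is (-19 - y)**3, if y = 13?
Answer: -32768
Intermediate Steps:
(-19 - y)**3 = (-19 - 1*13)**3 = (-19 - 13)**3 = (-32)**3 = -32768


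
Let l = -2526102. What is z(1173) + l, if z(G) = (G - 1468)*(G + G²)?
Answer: -408771192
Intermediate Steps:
z(G) = (-1468 + G)*(G + G²)
z(1173) + l = 1173*(-1468 + 1173² - 1467*1173) - 2526102 = 1173*(-1468 + 1375929 - 1720791) - 2526102 = 1173*(-346330) - 2526102 = -406245090 - 2526102 = -408771192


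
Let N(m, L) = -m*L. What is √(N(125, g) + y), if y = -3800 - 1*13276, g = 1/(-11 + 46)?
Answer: I*√836899/7 ≈ 130.69*I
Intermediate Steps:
g = 1/35 ≈ 0.028571
N(m, L) = -L*m
y = -17076 (y = -3800 - 13276 = -17076)
√(N(125, g) + y) = √(-1*1/35*125 - 17076) = √(-25/7 - 17076) = √(-119557/7) = I*√836899/7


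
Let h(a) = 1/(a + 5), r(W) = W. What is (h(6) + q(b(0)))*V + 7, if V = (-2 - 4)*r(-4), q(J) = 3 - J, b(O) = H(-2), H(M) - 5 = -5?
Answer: 893/11 ≈ 81.182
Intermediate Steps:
H(M) = 0 (H(M) = 5 - 5 = 0)
b(O) = 0
h(a) = 1/(5 + a)
V = 24 (V = (-2 - 4)*(-4) = -6*(-4) = 24)
(h(6) + q(b(0)))*V + 7 = (1/(5 + 6) + (3 - 1*0))*24 + 7 = (1/11 + (3 + 0))*24 + 7 = (1/11 + 3)*24 + 7 = (34/11)*24 + 7 = 816/11 + 7 = 893/11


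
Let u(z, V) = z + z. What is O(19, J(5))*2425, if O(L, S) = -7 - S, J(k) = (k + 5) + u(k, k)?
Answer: -65475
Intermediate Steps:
u(z, V) = 2*z
J(k) = 5 + 3*k (J(k) = (k + 5) + 2*k = (5 + k) + 2*k = 5 + 3*k)
O(19, J(5))*2425 = (-7 - (5 + 3*5))*2425 = (-7 - (5 + 15))*2425 = (-7 - 1*20)*2425 = (-7 - 20)*2425 = -27*2425 = -65475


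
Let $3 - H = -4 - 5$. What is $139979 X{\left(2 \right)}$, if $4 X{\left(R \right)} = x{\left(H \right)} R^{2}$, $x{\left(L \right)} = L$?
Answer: $1679748$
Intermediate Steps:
$H = 12$ ($H = 3 - \left(-4 - 5\right) = 3 - -9 = 3 + 9 = 12$)
$X{\left(R \right)} = 3 R^{2}$ ($X{\left(R \right)} = \frac{12 R^{2}}{4} = 3 R^{2}$)
$139979 X{\left(2 \right)} = 139979 \cdot 3 \cdot 2^{2} = 139979 \cdot 3 \cdot 4 = 139979 \cdot 12 = 1679748$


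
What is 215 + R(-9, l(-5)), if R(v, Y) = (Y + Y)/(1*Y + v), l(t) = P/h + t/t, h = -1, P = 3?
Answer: 2369/11 ≈ 215.36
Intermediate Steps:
l(t) = -2 (l(t) = 3/(-1) + t/t = 3*(-1) + 1 = -3 + 1 = -2)
R(v, Y) = 2*Y/(Y + v) (R(v, Y) = (2*Y)/(Y + v) = 2*Y/(Y + v))
215 + R(-9, l(-5)) = 215 + 2*(-2)/(-2 - 9) = 215 + 2*(-2)/(-11) = 215 + 2*(-2)*(-1/11) = 215 + 4/11 = 2369/11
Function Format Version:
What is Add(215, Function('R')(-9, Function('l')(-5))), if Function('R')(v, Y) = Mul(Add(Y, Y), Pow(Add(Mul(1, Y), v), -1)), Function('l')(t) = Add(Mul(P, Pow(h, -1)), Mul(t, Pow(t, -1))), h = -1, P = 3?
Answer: Rational(2369, 11) ≈ 215.36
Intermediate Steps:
Function('l')(t) = -2 (Function('l')(t) = Add(Mul(3, Pow(-1, -1)), Mul(t, Pow(t, -1))) = Add(Mul(3, -1), 1) = Add(-3, 1) = -2)
Function('R')(v, Y) = Mul(2, Y, Pow(Add(Y, v), -1)) (Function('R')(v, Y) = Mul(Mul(2, Y), Pow(Add(Y, v), -1)) = Mul(2, Y, Pow(Add(Y, v), -1)))
Add(215, Function('R')(-9, Function('l')(-5))) = Add(215, Mul(2, -2, Pow(Add(-2, -9), -1))) = Add(215, Mul(2, -2, Pow(-11, -1))) = Add(215, Mul(2, -2, Rational(-1, 11))) = Add(215, Rational(4, 11)) = Rational(2369, 11)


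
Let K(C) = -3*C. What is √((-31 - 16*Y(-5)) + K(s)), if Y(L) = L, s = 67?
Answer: 2*I*√38 ≈ 12.329*I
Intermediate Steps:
√((-31 - 16*Y(-5)) + K(s)) = √((-31 - 16*(-5)) - 3*67) = √((-31 + 80) - 201) = √(49 - 201) = √(-152) = 2*I*√38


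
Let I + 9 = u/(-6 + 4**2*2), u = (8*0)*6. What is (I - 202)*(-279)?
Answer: 58869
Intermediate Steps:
u = 0 (u = 0*6 = 0)
I = -9 (I = -9 + 0/(-6 + 4**2*2) = -9 + 0/(-6 + 16*2) = -9 + 0/(-6 + 32) = -9 + 0/26 = -9 + 0*(1/26) = -9 + 0 = -9)
(I - 202)*(-279) = (-9 - 202)*(-279) = -211*(-279) = 58869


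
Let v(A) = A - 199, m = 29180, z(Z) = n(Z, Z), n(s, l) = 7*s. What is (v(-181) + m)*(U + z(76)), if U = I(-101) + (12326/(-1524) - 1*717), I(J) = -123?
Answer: -1156123200/127 ≈ -9.1033e+6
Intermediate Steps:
z(Z) = 7*Z
v(A) = -199 + A
U = -646243/762 (U = -123 + (12326/(-1524) - 1*717) = -123 + (12326*(-1/1524) - 717) = -123 + (-6163/762 - 717) = -123 - 552517/762 = -646243/762 ≈ -848.09)
(v(-181) + m)*(U + z(76)) = ((-199 - 181) + 29180)*(-646243/762 + 7*76) = (-380 + 29180)*(-646243/762 + 532) = 28800*(-240859/762) = -1156123200/127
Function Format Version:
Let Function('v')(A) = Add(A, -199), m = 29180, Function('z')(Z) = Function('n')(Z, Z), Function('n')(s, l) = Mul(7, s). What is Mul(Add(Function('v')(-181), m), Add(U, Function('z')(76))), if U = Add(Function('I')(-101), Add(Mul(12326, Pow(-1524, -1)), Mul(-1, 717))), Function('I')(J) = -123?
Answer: Rational(-1156123200, 127) ≈ -9.1033e+6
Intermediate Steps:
Function('z')(Z) = Mul(7, Z)
Function('v')(A) = Add(-199, A)
U = Rational(-646243, 762) (U = Add(-123, Add(Mul(12326, Pow(-1524, -1)), Mul(-1, 717))) = Add(-123, Add(Mul(12326, Rational(-1, 1524)), -717)) = Add(-123, Add(Rational(-6163, 762), -717)) = Add(-123, Rational(-552517, 762)) = Rational(-646243, 762) ≈ -848.09)
Mul(Add(Function('v')(-181), m), Add(U, Function('z')(76))) = Mul(Add(Add(-199, -181), 29180), Add(Rational(-646243, 762), Mul(7, 76))) = Mul(Add(-380, 29180), Add(Rational(-646243, 762), 532)) = Mul(28800, Rational(-240859, 762)) = Rational(-1156123200, 127)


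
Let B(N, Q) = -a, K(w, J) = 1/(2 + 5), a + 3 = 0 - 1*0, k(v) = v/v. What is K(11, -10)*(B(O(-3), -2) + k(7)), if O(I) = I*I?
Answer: 4/7 ≈ 0.57143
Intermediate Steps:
k(v) = 1
O(I) = I**2
a = -3 (a = -3 + (0 - 1*0) = -3 + (0 + 0) = -3 + 0 = -3)
K(w, J) = 1/7
B(N, Q) = 3 (B(N, Q) = -1*(-3) = 3)
K(11, -10)*(B(O(-3), -2) + k(7)) = (3 + 1)/7 = (1/7)*4 = 4/7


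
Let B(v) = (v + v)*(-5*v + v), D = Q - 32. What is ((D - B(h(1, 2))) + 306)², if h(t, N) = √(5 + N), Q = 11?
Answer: 116281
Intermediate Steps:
D = -21 (D = 11 - 32 = -21)
B(v) = -8*v² (B(v) = (2*v)*(-4*v) = -8*v²)
((D - B(h(1, 2))) + 306)² = ((-21 - (-8)*(√(5 + 2))²) + 306)² = ((-21 - (-8)*(√7)²) + 306)² = ((-21 - (-8)*7) + 306)² = ((-21 - 1*(-56)) + 306)² = ((-21 + 56) + 306)² = (35 + 306)² = 341² = 116281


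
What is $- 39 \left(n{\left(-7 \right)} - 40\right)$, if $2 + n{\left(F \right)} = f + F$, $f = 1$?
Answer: $1872$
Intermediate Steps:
$n{\left(F \right)} = -1 + F$ ($n{\left(F \right)} = -2 + \left(1 + F\right) = -1 + F$)
$- 39 \left(n{\left(-7 \right)} - 40\right) = - 39 \left(\left(-1 - 7\right) - 40\right) = - 39 \left(-8 - 40\right) = \left(-39\right) \left(-48\right) = 1872$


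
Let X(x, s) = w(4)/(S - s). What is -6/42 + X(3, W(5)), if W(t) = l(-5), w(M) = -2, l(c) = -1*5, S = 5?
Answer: -12/35 ≈ -0.34286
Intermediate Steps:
l(c) = -5
W(t) = -5
X(x, s) = -2/(5 - s)
-6/42 + X(3, W(5)) = -6/42 + 2/(-5 - 5) = (1/42)*(-6) + 2/(-10) = -1/7 + 2*(-1/10) = -1/7 - 1/5 = -12/35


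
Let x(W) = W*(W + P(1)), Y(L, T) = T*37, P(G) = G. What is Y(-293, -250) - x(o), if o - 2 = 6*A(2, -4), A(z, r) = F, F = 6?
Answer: -10732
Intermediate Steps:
Y(L, T) = 37*T
A(z, r) = 6
o = 38 (o = 2 + 6*6 = 2 + 36 = 38)
x(W) = W*(1 + W) (x(W) = W*(W + 1) = W*(1 + W))
Y(-293, -250) - x(o) = 37*(-250) - 38*(1 + 38) = -9250 - 38*39 = -9250 - 1*1482 = -9250 - 1482 = -10732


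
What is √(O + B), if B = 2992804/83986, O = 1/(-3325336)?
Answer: √1476549513656563002/203558068 ≈ 5.9695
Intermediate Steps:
O = -1/3325336 ≈ -3.0072e-7
B = 1496402/41993 (B = 2992804*(1/83986) = 1496402/41993 ≈ 35.635)
√(O + B) = √(-1/3325336 + 1496402/41993) = √(101551824471/2849812952) = √1476549513656563002/203558068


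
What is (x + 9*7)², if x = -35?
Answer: 784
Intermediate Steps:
(x + 9*7)² = (-35 + 9*7)² = (-35 + 63)² = 28² = 784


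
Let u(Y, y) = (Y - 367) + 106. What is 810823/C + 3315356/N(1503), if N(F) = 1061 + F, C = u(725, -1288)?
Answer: 904318839/297424 ≈ 3040.5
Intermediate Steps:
u(Y, y) = -261 + Y (u(Y, y) = (-367 + Y) + 106 = -261 + Y)
C = 464 (C = -261 + 725 = 464)
810823/C + 3315356/N(1503) = 810823/464 + 3315356/(1061 + 1503) = 810823*(1/464) + 3315356/2564 = 810823/464 + 3315356*(1/2564) = 810823/464 + 828839/641 = 904318839/297424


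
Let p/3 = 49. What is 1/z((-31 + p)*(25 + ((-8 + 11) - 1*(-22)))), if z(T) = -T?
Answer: -1/5800 ≈ -0.00017241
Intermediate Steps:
p = 147 (p = 3*49 = 147)
1/z((-31 + p)*(25 + ((-8 + 11) - 1*(-22)))) = 1/(-(-31 + 147)*(25 + ((-8 + 11) - 1*(-22)))) = 1/(-116*(25 + (3 + 22))) = 1/(-116*(25 + 25)) = 1/(-116*50) = 1/(-1*5800) = 1/(-5800) = -1/5800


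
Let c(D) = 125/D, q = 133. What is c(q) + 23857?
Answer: 3173106/133 ≈ 23858.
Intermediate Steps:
c(q) + 23857 = 125/133 + 23857 = 3173106/133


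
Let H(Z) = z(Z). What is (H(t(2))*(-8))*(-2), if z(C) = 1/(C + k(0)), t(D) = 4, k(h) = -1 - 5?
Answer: -8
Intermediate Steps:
k(h) = -6
z(C) = 1/(-6 + C) (z(C) = 1/(C - 6) = 1/(-6 + C))
H(Z) = 1/(-6 + Z)
(H(t(2))*(-8))*(-2) = (-8/(-6 + 4))*(-2) = (-8/(-2))*(-2) = -½*(-8)*(-2) = 4*(-2) = -8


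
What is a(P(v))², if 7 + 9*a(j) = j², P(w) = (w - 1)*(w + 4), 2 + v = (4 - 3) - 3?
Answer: 49/81 ≈ 0.60494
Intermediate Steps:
v = -4 (v = -2 + ((4 - 3) - 3) = -2 + (1 - 3) = -2 - 2 = -4)
P(w) = (-1 + w)*(4 + w)
a(j) = -7/9 + j²/9
a(P(v))² = (-7/9 + (-4 + (-4)² + 3*(-4))²/9)² = (-7/9 + (-4 + 16 - 12)²/9)² = (-7/9 + (⅑)*0²)² = (-7/9 + (⅑)*0)² = (-7/9 + 0)² = (-7/9)² = 49/81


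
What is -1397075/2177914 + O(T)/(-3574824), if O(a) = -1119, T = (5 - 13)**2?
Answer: -831976692339/1297609872856 ≈ -0.64116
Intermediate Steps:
T = 64 (T = (-8)**2 = 64)
-1397075/2177914 + O(T)/(-3574824) = -1397075/2177914 - 1119/(-3574824) = -1397075*1/2177914 - 1119*(-1/3574824) = -1397075/2177914 + 373/1191608 = -831976692339/1297609872856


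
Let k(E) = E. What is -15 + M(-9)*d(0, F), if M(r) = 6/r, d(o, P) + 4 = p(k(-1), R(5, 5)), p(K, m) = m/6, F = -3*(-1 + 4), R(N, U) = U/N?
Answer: -112/9 ≈ -12.444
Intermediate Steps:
F = -9 (F = -3*3 = -9)
p(K, m) = m/6 (p(K, m) = m*(1/6) = m/6)
d(o, P) = -23/6 (d(o, P) = -4 + (5/5)/6 = -4 + (5*(1/5))/6 = -4 + (1/6)*1 = -4 + 1/6 = -23/6)
-15 + M(-9)*d(0, F) = -15 + (6/(-9))*(-23/6) = -15 + (6*(-1/9))*(-23/6) = -15 - 2/3*(-23/6) = -15 + 23/9 = -112/9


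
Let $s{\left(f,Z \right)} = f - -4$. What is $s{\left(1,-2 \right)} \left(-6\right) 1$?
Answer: $-30$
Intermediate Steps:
$s{\left(f,Z \right)} = 4 + f$ ($s{\left(f,Z \right)} = f + 4 = 4 + f$)
$s{\left(1,-2 \right)} \left(-6\right) 1 = \left(4 + 1\right) \left(-6\right) 1 = 5 \left(-6\right) 1 = \left(-30\right) 1 = -30$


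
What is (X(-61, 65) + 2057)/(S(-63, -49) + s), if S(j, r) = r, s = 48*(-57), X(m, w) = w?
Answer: -2122/2785 ≈ -0.76194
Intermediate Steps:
s = -2736
(X(-61, 65) + 2057)/(S(-63, -49) + s) = (65 + 2057)/(-49 - 2736) = 2122/(-2785) = 2122*(-1/2785) = -2122/2785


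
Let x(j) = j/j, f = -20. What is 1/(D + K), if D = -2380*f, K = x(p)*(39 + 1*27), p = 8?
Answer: 1/47666 ≈ 2.0979e-5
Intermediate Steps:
x(j) = 1
K = 66 (K = 1*(39 + 1*27) = 1*(39 + 27) = 1*66 = 66)
D = 47600 (D = -2380*(-20) = 47600)
1/(D + K) = 1/(47600 + 66) = 1/47666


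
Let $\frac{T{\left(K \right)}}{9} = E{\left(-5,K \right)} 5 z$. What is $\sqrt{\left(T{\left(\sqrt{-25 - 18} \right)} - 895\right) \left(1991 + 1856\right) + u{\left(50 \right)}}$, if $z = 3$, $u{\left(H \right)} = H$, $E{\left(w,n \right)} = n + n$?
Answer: $\sqrt{-3443015 + 1038690 i \sqrt{43}} \approx 1447.2 + 2353.2 i$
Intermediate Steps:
$E{\left(w,n \right)} = 2 n$
$T{\left(K \right)} = 270 K$ ($T{\left(K \right)} = 9 \cdot 2 K 5 \cdot 3 = 9 \cdot 10 K 3 = 9 \cdot 30 K = 270 K$)
$\sqrt{\left(T{\left(\sqrt{-25 - 18} \right)} - 895\right) \left(1991 + 1856\right) + u{\left(50 \right)}} = \sqrt{\left(270 \sqrt{-25 - 18} - 895\right) \left(1991 + 1856\right) + 50} = \sqrt{\left(270 \sqrt{-43} - 895\right) 3847 + 50} = \sqrt{\left(270 i \sqrt{43} - 895\right) 3847 + 50} = \sqrt{\left(-895 + 270 i \sqrt{43}\right) 3847 + 50} = \sqrt{\left(-3443065 + 1038690 i \sqrt{43}\right) + 50} = \sqrt{-3443015 + 1038690 i \sqrt{43}}$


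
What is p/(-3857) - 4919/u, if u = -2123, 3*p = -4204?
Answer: 65842841/24565233 ≈ 2.6803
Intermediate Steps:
p = -4204/3 (p = (⅓)*(-4204) = -4204/3 ≈ -1401.3)
p/(-3857) - 4919/u = -4204/3/(-3857) - 4919/(-2123) = -4204/3*(-1/3857) - 4919*(-1/2123) = 4204/11571 + 4919/2123 = 65842841/24565233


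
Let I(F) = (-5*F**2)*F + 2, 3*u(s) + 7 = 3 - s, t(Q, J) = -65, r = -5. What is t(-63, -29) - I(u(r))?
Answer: -1804/27 ≈ -66.815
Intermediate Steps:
u(s) = -4/3 - s/3 (u(s) = -7/3 + (3 - s)/3 = -7/3 + (1 - s/3) = -4/3 - s/3)
I(F) = 2 - 5*F**3 (I(F) = -5*F**3 + 2 = 2 - 5*F**3)
t(-63, -29) - I(u(r)) = -65 - (2 - 5*(-4/3 - 1/3*(-5))**3) = -65 - (2 - 5*(-4/3 + 5/3)**3) = -65 - (2 - 5*(1/3)**3) = -65 - (2 - 5*1/27) = -65 - (2 - 5/27) = -65 - 1*49/27 = -65 - 49/27 = -1804/27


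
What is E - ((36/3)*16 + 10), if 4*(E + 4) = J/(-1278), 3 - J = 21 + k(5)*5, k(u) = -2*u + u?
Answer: -1053079/5112 ≈ -206.00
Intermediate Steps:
k(u) = -u
J = 7 (J = 3 - (21 - 1*5*5) = 3 - (21 - 5*5) = 3 - (21 - 25) = 3 - 1*(-4) = 3 + 4 = 7)
E = -20455/5112 (E = -4 + (7/(-1278))/4 = -4 + (7*(-1/1278))/4 = -4 + (1/4)*(-7/1278) = -4 - 7/5112 = -20455/5112 ≈ -4.0014)
E - ((36/3)*16 + 10) = -20455/5112 - ((36/3)*16 + 10) = -20455/5112 - ((36*(1/3))*16 + 10) = -20455/5112 - (12*16 + 10) = -20455/5112 - (192 + 10) = -20455/5112 - 1*202 = -20455/5112 - 202 = -1053079/5112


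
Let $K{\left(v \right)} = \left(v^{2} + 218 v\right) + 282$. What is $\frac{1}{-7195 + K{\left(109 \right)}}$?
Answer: $\frac{1}{28730} \approx 3.4807 \cdot 10^{-5}$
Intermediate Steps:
$K{\left(v \right)} = 282 + v^{2} + 218 v$
$\frac{1}{-7195 + K{\left(109 \right)}} = \frac{1}{-7195 + \left(282 + 109^{2} + 218 \cdot 109\right)} = \frac{1}{-7195 + \left(282 + 11881 + 23762\right)} = \frac{1}{-7195 + 35925} = \frac{1}{28730}$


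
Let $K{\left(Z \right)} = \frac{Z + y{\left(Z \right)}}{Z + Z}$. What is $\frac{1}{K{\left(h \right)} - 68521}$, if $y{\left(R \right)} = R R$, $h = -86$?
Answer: $- \frac{2}{137127} \approx -1.4585 \cdot 10^{-5}$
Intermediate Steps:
$y{\left(R \right)} = R^{2}$
$K{\left(Z \right)} = \frac{Z + Z^{2}}{2 Z}$ ($K{\left(Z \right)} = \frac{Z + Z^{2}}{Z + Z} = \frac{Z + Z^{2}}{2 Z}$)
$\frac{1}{K{\left(h \right)} - 68521} = \frac{1}{\left(\frac{1}{2} + \frac{1}{2} \left(-86\right)\right) - 68521} = \frac{1}{\left(\frac{1}{2} - 43\right) - 68521} = \frac{1}{- \frac{85}{2} - 68521} = \frac{1}{- \frac{137127}{2}} = - \frac{2}{137127}$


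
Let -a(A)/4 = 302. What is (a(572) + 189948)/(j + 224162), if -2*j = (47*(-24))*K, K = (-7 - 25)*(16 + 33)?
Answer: -18874/66019 ≈ -0.28589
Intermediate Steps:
a(A) = -1208 (a(A) = -4*302 = -1208)
K = -1568 (K = -32*49 = -1568)
j = -884352 (j = -47*(-24)*(-1568)/2 = -(-564)*(-1568) = -1/2*1768704 = -884352)
(a(572) + 189948)/(j + 224162) = (-1208 + 189948)/(-884352 + 224162) = 188740/(-660190) = 188740*(-1/660190) = -18874/66019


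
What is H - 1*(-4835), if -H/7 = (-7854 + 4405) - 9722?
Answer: 97032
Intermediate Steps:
H = 92197 (H = -7*((-7854 + 4405) - 9722) = -7*(-3449 - 9722) = -7*(-13171) = 92197)
H - 1*(-4835) = 92197 - 1*(-4835) = 92197 + 4835 = 97032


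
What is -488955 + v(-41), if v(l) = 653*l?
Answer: -515728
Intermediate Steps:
-488955 + v(-41) = -488955 + 653*(-41) = -488955 - 26773 = -515728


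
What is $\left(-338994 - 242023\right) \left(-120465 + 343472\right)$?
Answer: $-129570858119$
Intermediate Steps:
$\left(-338994 - 242023\right) \left(-120465 + 343472\right) = \left(-581017\right) 223007 = -129570858119$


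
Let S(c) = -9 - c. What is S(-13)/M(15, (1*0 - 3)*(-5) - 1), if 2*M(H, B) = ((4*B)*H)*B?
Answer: 1/1470 ≈ 0.00068027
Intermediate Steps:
M(H, B) = 2*H*B² (M(H, B) = (((4*B)*H)*B)/2 = ((4*B*H)*B)/2 = (4*H*B²)/2 = 2*H*B²)
S(-13)/M(15, (1*0 - 3)*(-5) - 1) = (-9 - 1*(-13))/((2*15*((1*0 - 3)*(-5) - 1)²)) = (-9 + 13)/((2*15*((0 - 3)*(-5) - 1)²)) = 4/((2*15*(-3*(-5) - 1)²)) = 4/((2*15*(15 - 1)²)) = 4/((2*15*14²)) = 4/((2*15*196)) = 4/5880 = 4*(1/5880) = 1/1470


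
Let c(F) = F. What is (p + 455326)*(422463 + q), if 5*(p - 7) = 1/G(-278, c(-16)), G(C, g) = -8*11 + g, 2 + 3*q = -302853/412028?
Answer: 123642618773000708297/642763680 ≈ 1.9236e+11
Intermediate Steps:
q = -1126909/1236084 (q = -⅔ + (-302853/412028)/3 = -⅔ + (-302853*1/412028)/3 = -⅔ + (⅓)*(-302853/412028) = -⅔ - 100951/412028 = -1126909/1236084 ≈ -0.91168)
G(C, g) = -88 + g
p = 3639/520 (p = 7 + 1/(5*(-88 - 16)) = 7 + (⅕)/(-104) = 7 + (⅕)*(-1/104) = 7 - 1/520 = 3639/520 ≈ 6.9981)
(p + 455326)*(422463 + q) = (3639/520 + 455326)*(422463 - 1126909/1236084) = (236773159/520)*(522198627983/1236084) = 123642618773000708297/642763680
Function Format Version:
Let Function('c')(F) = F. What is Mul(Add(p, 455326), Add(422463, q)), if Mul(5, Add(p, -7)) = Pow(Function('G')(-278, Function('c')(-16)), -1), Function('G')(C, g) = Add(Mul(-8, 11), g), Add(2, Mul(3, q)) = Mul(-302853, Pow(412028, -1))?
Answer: Rational(123642618773000708297, 642763680) ≈ 1.9236e+11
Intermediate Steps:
q = Rational(-1126909, 1236084) (q = Add(Rational(-2, 3), Mul(Rational(1, 3), Mul(-302853, Pow(412028, -1)))) = Add(Rational(-2, 3), Mul(Rational(1, 3), Mul(-302853, Rational(1, 412028)))) = Add(Rational(-2, 3), Mul(Rational(1, 3), Rational(-302853, 412028))) = Add(Rational(-2, 3), Rational(-100951, 412028)) = Rational(-1126909, 1236084) ≈ -0.91168)
Function('G')(C, g) = Add(-88, g)
p = Rational(3639, 520) (p = Add(7, Mul(Rational(1, 5), Pow(Add(-88, -16), -1))) = Add(7, Mul(Rational(1, 5), Pow(-104, -1))) = Add(7, Mul(Rational(1, 5), Rational(-1, 104))) = Add(7, Rational(-1, 520)) = Rational(3639, 520) ≈ 6.9981)
Mul(Add(p, 455326), Add(422463, q)) = Mul(Add(Rational(3639, 520), 455326), Add(422463, Rational(-1126909, 1236084))) = Mul(Rational(236773159, 520), Rational(522198627983, 1236084)) = Rational(123642618773000708297, 642763680)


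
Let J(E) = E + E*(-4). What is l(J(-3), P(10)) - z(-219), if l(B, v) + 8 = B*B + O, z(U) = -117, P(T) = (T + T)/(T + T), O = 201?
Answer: 391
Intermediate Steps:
J(E) = -3*E (J(E) = E - 4*E = -3*E)
P(T) = 1 (P(T) = (2*T)/((2*T)) = (2*T)*(1/(2*T)) = 1)
l(B, v) = 193 + B² (l(B, v) = -8 + (B*B + 201) = -8 + (B² + 201) = -8 + (201 + B²) = 193 + B²)
l(J(-3), P(10)) - z(-219) = (193 + (-3*(-3))²) - 1*(-117) = (193 + 9²) + 117 = (193 + 81) + 117 = 274 + 117 = 391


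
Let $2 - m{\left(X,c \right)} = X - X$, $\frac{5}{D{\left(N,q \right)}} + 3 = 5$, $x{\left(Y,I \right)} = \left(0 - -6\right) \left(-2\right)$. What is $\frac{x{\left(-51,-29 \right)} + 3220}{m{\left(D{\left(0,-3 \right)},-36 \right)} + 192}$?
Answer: $\frac{1604}{97} \approx 16.536$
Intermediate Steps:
$x{\left(Y,I \right)} = -12$ ($x{\left(Y,I \right)} = \left(0 + 6\right) \left(-2\right) = 6 \left(-2\right) = -12$)
$D{\left(N,q \right)} = \frac{5}{2}$ ($D{\left(N,q \right)} = \frac{5}{-3 + 5} = \frac{5}{2}$)
$m{\left(X,c \right)} = 2$ ($m{\left(X,c \right)} = 2 - \left(X - X\right) = 2 - 0 = 2 + 0 = 2$)
$\frac{x{\left(-51,-29 \right)} + 3220}{m{\left(D{\left(0,-3 \right)},-36 \right)} + 192} = \frac{-12 + 3220}{2 + 192} = \frac{3208}{194} = 3208 \cdot \frac{1}{194} = \frac{1604}{97}$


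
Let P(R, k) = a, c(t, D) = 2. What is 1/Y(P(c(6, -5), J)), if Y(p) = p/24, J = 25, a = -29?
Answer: -24/29 ≈ -0.82759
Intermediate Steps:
P(R, k) = -29
Y(p) = p/24 (Y(p) = p*(1/24) = p/24)
1/Y(P(c(6, -5), J)) = 1/((1/24)*(-29)) = 1/(-29/24) = -24/29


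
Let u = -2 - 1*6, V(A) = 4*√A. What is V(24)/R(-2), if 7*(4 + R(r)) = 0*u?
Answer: -2*√6 ≈ -4.8990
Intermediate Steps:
u = -8 (u = -2 - 6 = -8)
R(r) = -4 (R(r) = -4 + (0*(-8))/7 = -4 + (⅐)*0 = -4 + 0 = -4)
V(24)/R(-2) = (4*√24)/(-4) = (4*(2*√6))*(-¼) = (8*√6)*(-¼) = -2*√6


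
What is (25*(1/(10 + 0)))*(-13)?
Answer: -65/2 ≈ -32.500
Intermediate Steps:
(25*(1/(10 + 0)))*(-13) = (25*(1/10))*(-13) = (25*((⅒)*1))*(-13) = (25*(⅒))*(-13) = (5/2)*(-13) = -65/2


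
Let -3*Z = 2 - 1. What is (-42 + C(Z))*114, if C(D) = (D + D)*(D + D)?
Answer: -14212/3 ≈ -4737.3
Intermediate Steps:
Z = -1/3 (Z = -(2 - 1)/3 = -1/3*1 = -1/3 ≈ -0.33333)
C(D) = 4*D**2 (C(D) = (2*D)*(2*D) = 4*D**2)
(-42 + C(Z))*114 = (-42 + 4*(-1/3)**2)*114 = (-42 + 4*(1/9))*114 = (-42 + 4/9)*114 = -374/9*114 = -14212/3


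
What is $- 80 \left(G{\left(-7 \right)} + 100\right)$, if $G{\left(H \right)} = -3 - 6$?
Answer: $-7280$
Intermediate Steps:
$G{\left(H \right)} = -9$
$- 80 \left(G{\left(-7 \right)} + 100\right) = - 80 \left(-9 + 100\right) = \left(-80\right) 91 = -7280$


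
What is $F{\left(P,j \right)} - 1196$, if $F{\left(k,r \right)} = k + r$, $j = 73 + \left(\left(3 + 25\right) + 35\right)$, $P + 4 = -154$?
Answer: $-1218$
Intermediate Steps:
$P = -158$ ($P = -4 - 154 = -158$)
$j = 136$ ($j = 73 + \left(28 + 35\right) = 73 + 63 = 136$)
$F{\left(P,j \right)} - 1196 = \left(-158 + 136\right) - 1196 = -22 - 1196 = -1218$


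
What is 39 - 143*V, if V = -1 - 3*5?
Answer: 2327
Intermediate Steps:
V = -16 (V = -1 - 15 = -16)
39 - 143*V = 39 - 143*(-16) = 39 + 2288 = 2327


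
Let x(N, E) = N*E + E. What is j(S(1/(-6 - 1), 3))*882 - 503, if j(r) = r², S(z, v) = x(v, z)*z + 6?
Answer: 1573825/49 ≈ 32119.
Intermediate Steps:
x(N, E) = E + E*N (x(N, E) = E*N + E = E + E*N)
S(z, v) = 6 + z²*(1 + v) (S(z, v) = (z*(1 + v))*z + 6 = z²*(1 + v) + 6 = 6 + z²*(1 + v))
j(S(1/(-6 - 1), 3))*882 - 503 = (6 + (1/(-6 - 1))²*(1 + 3))²*882 - 503 = (6 + (1/(-7))²*4)²*882 - 503 = (6 + (-⅐)²*4)²*882 - 503 = (6 + (1/49)*4)²*882 - 503 = (6 + 4/49)²*882 - 503 = (298/49)²*882 - 503 = (88804/2401)*882 - 503 = 1598472/49 - 503 = 1573825/49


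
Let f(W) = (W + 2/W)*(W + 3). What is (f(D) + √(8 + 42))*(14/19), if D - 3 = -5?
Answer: -42/19 + 70*√2/19 ≈ 2.9997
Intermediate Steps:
D = -2 (D = 3 - 5 = -2)
f(W) = (3 + W)*(W + 2/W) (f(W) = (W + 2/W)*(3 + W) = (3 + W)*(W + 2/W))
(f(D) + √(8 + 42))*(14/19) = ((2 + (-2)² + 3*(-2) + 6/(-2)) + √(8 + 42))*(14/19) = ((2 + 4 - 6 + 6*(-½)) + √50)*(14*(1/19)) = ((2 + 4 - 6 - 3) + 5*√2)*(14/19) = (-3 + 5*√2)*(14/19) = -42/19 + 70*√2/19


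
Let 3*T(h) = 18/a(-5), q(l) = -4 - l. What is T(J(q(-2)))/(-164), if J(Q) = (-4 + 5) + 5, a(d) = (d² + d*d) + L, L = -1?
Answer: -3/4018 ≈ -0.00074664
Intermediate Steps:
a(d) = -1 + 2*d² (a(d) = (d² + d*d) - 1 = (d² + d²) - 1 = 2*d² - 1 = -1 + 2*d²)
J(Q) = 6 (J(Q) = 1 + 5 = 6)
T(h) = 6/49 (T(h) = (18/(-1 + 2*(-5)²))/3 = (18/(-1 + 2*25))/3 = (18/(-1 + 50))/3 = (18/49)/3 = (18*(1/49))/3 = (⅓)*(18/49) = 6/49)
T(J(q(-2)))/(-164) = (6/49)/(-164) = (6/49)*(-1/164) = -3/4018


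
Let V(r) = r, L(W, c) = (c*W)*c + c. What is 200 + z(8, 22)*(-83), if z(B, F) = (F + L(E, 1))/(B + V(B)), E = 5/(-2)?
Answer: 2997/32 ≈ 93.656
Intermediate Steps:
E = -5/2 (E = 5*(-1/2) = -5/2 ≈ -2.5000)
L(W, c) = c + W*c**2 (L(W, c) = (W*c)*c + c = W*c**2 + c = c + W*c**2)
z(B, F) = (-3/2 + F)/(2*B) (z(B, F) = (F + 1*(1 - 5/2*1))/(B + B) = (F + 1*(1 - 5/2))/((2*B)) = (F + 1*(-3/2))*(1/(2*B)) = (F - 3/2)*(1/(2*B)) = (-3/2 + F)*(1/(2*B)) = (-3/2 + F)/(2*B))
200 + z(8, 22)*(-83) = 200 + ((1/4)*(-3 + 2*22)/8)*(-83) = 200 + ((1/4)*(1/8)*(-3 + 44))*(-83) = 200 + ((1/4)*(1/8)*41)*(-83) = 200 + (41/32)*(-83) = 200 - 3403/32 = 2997/32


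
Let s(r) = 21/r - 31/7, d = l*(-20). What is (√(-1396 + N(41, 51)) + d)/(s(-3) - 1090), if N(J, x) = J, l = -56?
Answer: -784/771 - 7*I*√1355/7710 ≈ -1.0169 - 0.033421*I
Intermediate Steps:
d = 1120 (d = -56*(-20) = 1120)
s(r) = -31/7 + 21/r (s(r) = 21/r - 31*⅐ = 21/r - 31/7 = -31/7 + 21/r)
(√(-1396 + N(41, 51)) + d)/(s(-3) - 1090) = (√(-1396 + 41) + 1120)/((-31/7 + 21/(-3)) - 1090) = (√(-1355) + 1120)/((-31/7 + 21*(-⅓)) - 1090) = (I*√1355 + 1120)/((-31/7 - 7) - 1090) = (1120 + I*√1355)/(-80/7 - 1090) = (1120 + I*√1355)/(-7710/7) = (1120 + I*√1355)*(-7/7710) = -784/771 - 7*I*√1355/7710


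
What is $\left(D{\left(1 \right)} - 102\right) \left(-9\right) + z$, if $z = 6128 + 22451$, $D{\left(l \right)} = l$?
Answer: $29488$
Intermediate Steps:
$z = 28579$
$\left(D{\left(1 \right)} - 102\right) \left(-9\right) + z = \left(1 - 102\right) \left(-9\right) + 28579 = \left(-101\right) \left(-9\right) + 28579 = 909 + 28579 = 29488$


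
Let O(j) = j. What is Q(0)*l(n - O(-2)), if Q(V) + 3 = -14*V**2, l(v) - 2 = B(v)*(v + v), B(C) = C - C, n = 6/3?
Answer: -6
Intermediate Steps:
n = 2 (n = 6*(1/3) = 2)
B(C) = 0
l(v) = 2 (l(v) = 2 + 0*(v + v) = 2 + 0*(2*v) = 2 + 0 = 2)
Q(V) = -3 - 14*V**2
Q(0)*l(n - O(-2)) = (-3 - 14*0**2)*2 = (-3 - 14*0)*2 = (-3 + 0)*2 = -3*2 = -6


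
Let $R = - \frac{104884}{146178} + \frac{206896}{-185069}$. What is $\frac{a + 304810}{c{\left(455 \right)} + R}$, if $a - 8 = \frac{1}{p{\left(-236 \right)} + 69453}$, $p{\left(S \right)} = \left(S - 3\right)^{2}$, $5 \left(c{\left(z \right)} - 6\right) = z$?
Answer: $\frac{521880190680459492153}{162931632110405690} \approx 3203.1$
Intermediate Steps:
$c{\left(z \right)} = 6 + \frac{z}{5}$
$R = - \frac{24827210242}{13526508141}$ ($R = \left(-104884\right) \frac{1}{146178} + 206896 \left(- \frac{1}{185069}\right) = - \frac{52442}{73089} - \frac{206896}{185069} = - \frac{24827210242}{13526508141} \approx -1.8354$)
$p{\left(S \right)} = \left(-3 + S\right)^{2}$
$a = \frac{1012593}{126574}$ ($a = 8 + \frac{1}{\left(-3 - 236\right)^{2} + 69453} = 8 + \frac{1}{\left(-239\right)^{2} + 69453} = 8 + \frac{1}{57121 + 69453} = 8 + \frac{1}{126574} = \frac{1012593}{126574} \approx 8.0$)
$\frac{a + 304810}{c{\left(455 \right)} + R} = \frac{\frac{1012593}{126574} + 304810}{\left(6 + \frac{1}{5} \cdot 455\right) - \frac{24827210242}{13526508141}} = \frac{38582033533}{126574 \left(\left(6 + 91\right) - \frac{24827210242}{13526508141}\right)} = \frac{38582033533}{126574 \left(97 - \frac{24827210242}{13526508141}\right)} = \frac{38582033533}{126574 \cdot \frac{1287244079435}{13526508141}} = \frac{38582033533}{126574} \cdot \frac{13526508141}{1287244079435} = \frac{521880190680459492153}{162931632110405690}$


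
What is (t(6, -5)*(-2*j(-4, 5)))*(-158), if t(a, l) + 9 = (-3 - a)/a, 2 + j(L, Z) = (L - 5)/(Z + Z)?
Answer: 48111/5 ≈ 9622.2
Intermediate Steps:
j(L, Z) = -2 + (-5 + L)/(2*Z) (j(L, Z) = -2 + (L - 5)/(Z + Z) = -2 + (-5 + L)/((2*Z)) = -2 + (-5 + L)*(1/(2*Z)) = -2 + (-5 + L)/(2*Z))
t(a, l) = -9 + (-3 - a)/a
(t(6, -5)*(-2*j(-4, 5)))*(-158) = ((-10 - 3/6)*(-(-5 - 4 - 4*5)/5))*(-158) = ((-10 - 3*⅙)*(-(-5 - 4 - 20)/5))*(-158) = ((-10 - ½)*(-(-29)/5))*(-158) = -(-21)*(-29)/10*(-158) = -21/2*29/5*(-158) = -609/10*(-158) = 48111/5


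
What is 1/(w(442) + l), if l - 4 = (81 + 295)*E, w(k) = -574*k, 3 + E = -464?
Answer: -1/429296 ≈ -2.3294e-6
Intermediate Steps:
E = -467 (E = -3 - 464 = -467)
l = -175588 (l = 4 + (81 + 295)*(-467) = 4 + 376*(-467) = 4 - 175592 = -175588)
1/(w(442) + l) = 1/(-574*442 - 175588) = 1/(-253708 - 175588) = 1/(-429296) = -1/429296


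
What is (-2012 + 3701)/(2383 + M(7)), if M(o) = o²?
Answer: 1689/2432 ≈ 0.69449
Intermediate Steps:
(-2012 + 3701)/(2383 + M(7)) = (-2012 + 3701)/(2383 + 7²) = 1689/(2383 + 49) = 1689/2432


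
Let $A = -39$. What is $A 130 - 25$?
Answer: $-5095$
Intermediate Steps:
$A 130 - 25 = \left(-39\right) 130 - 25 = -5070 - 25 = -5095$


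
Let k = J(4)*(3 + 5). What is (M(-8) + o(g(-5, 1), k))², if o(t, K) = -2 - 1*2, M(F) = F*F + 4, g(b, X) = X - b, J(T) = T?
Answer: 4096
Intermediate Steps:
k = 32 (k = 4*(3 + 5) = 4*8 = 32)
M(F) = 4 + F² (M(F) = F² + 4 = 4 + F²)
o(t, K) = -4 (o(t, K) = -2 - 2 = -4)
(M(-8) + o(g(-5, 1), k))² = ((4 + (-8)²) - 4)² = ((4 + 64) - 4)² = (68 - 4)² = 64² = 4096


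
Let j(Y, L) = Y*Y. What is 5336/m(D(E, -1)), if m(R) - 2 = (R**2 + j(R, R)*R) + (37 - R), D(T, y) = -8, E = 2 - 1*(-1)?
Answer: -5336/401 ≈ -13.307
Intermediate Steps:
E = 3 (E = 2 + 1 = 3)
j(Y, L) = Y**2
m(R) = 39 + R**2 + R**3 - R (m(R) = 2 + ((R**2 + R**2*R) + (37 - R)) = 2 + ((R**2 + R**3) + (37 - R)) = 2 + (37 + R**2 + R**3 - R) = 39 + R**2 + R**3 - R)
5336/m(D(E, -1)) = 5336/(39 + (-8)**2 + (-8)**3 - 1*(-8)) = 5336/(39 + 64 - 512 + 8) = 5336/(-401) = 5336*(-1/401) = -5336/401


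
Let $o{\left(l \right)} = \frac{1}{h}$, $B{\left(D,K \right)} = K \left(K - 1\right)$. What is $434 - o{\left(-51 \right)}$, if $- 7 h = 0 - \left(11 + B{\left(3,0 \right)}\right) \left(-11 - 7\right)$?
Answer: $\frac{85939}{198} \approx 434.04$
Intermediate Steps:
$B{\left(D,K \right)} = K \left(-1 + K\right)$
$h = - \frac{198}{7}$ ($h = - \frac{0 - \left(11 + 0 \left(-1 + 0\right)\right) \left(-11 - 7\right)}{7} = - \frac{0 - \left(11 + 0 \left(-1\right)\right) \left(-18\right)}{7} = - \frac{0 - \left(11 + 0\right) \left(-18\right)}{7} = - \frac{0 - 11 \left(-18\right)}{7} = - \frac{0 - -198}{7} = - \frac{0 + 198}{7} = \left(- \frac{1}{7}\right) 198 = - \frac{198}{7} \approx -28.286$)
$o{\left(l \right)} = - \frac{7}{198}$ ($o{\left(l \right)} = \frac{1}{- \frac{198}{7}} = - \frac{7}{198}$)
$434 - o{\left(-51 \right)} = 434 - - \frac{7}{198} = 434 + \frac{7}{198} = \frac{85939}{198}$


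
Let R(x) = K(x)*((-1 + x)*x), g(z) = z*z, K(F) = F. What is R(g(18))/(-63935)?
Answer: -1784592/3365 ≈ -530.34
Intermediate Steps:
g(z) = z²
R(x) = x²*(-1 + x) (R(x) = x*((-1 + x)*x) = x*(x*(-1 + x)) = x²*(-1 + x))
R(g(18))/(-63935) = ((18²)²*(-1 + 18²))/(-63935) = (324²*(-1 + 324))*(-1/63935) = (104976*323)*(-1/63935) = 33907248*(-1/63935) = -1784592/3365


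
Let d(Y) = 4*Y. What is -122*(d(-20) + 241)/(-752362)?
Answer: 9821/376181 ≈ 0.026107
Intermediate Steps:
-122*(d(-20) + 241)/(-752362) = -122*(4*(-20) + 241)/(-752362) = -122*(-80 + 241)*(-1/752362) = -122*161*(-1/752362) = -19642*(-1/752362) = 9821/376181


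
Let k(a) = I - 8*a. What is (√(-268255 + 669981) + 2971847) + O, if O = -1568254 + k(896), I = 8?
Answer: 1396433 + √401726 ≈ 1.3971e+6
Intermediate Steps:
k(a) = 8 - 8*a
O = -1575414 (O = -1568254 + (8 - 8*896) = -1568254 + (8 - 7168) = -1568254 - 7160 = -1575414)
(√(-268255 + 669981) + 2971847) + O = (√(-268255 + 669981) + 2971847) - 1575414 = (√401726 + 2971847) - 1575414 = (2971847 + √401726) - 1575414 = 1396433 + √401726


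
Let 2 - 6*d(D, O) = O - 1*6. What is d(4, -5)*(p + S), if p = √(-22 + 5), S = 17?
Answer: 221/6 + 13*I*√17/6 ≈ 36.833 + 8.9334*I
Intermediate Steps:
d(D, O) = 4/3 - O/6 (d(D, O) = ⅓ - (O - 1*6)/6 = ⅓ - (O - 6)/6 = ⅓ - (-6 + O)/6 = ⅓ + (1 - O/6) = 4/3 - O/6)
p = I*√17 (p = √(-17) = I*√17 ≈ 4.1231*I)
d(4, -5)*(p + S) = (4/3 - ⅙*(-5))*(I*√17 + 17) = (4/3 + ⅚)*(17 + I*√17) = 13*(17 + I*√17)/6 = 221/6 + 13*I*√17/6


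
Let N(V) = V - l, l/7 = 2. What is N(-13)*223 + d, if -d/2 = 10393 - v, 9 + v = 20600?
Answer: 14375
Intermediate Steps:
l = 14 (l = 7*2 = 14)
N(V) = -14 + V (N(V) = V - 1*14 = V - 14 = -14 + V)
v = 20591 (v = -9 + 20600 = 20591)
d = 20396 (d = -2*(10393 - 1*20591) = -2*(10393 - 20591) = -2*(-10198) = 20396)
N(-13)*223 + d = (-14 - 13)*223 + 20396 = -27*223 + 20396 = -6021 + 20396 = 14375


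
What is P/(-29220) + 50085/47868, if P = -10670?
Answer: 32903921/23311716 ≈ 1.4115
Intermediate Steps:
P/(-29220) + 50085/47868 = -10670/(-29220) + 50085/47868 = -10670*(-1/29220) + 50085*(1/47868) = 1067/2922 + 16695/15956 = 32903921/23311716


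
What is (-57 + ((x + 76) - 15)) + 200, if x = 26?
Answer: 230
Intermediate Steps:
(-57 + ((x + 76) - 15)) + 200 = (-57 + ((26 + 76) - 15)) + 200 = (-57 + (102 - 15)) + 200 = (-57 + 87) + 200 = 30 + 200 = 230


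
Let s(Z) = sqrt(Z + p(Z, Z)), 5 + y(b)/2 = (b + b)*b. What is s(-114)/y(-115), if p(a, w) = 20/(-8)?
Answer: I*sqrt(466)/105780 ≈ 0.00020407*I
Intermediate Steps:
p(a, w) = -5/2 (p(a, w) = 20*(-1/8) = -5/2)
y(b) = -10 + 4*b**2 (y(b) = -10 + 2*((b + b)*b) = -10 + 2*((2*b)*b) = -10 + 2*(2*b**2) = -10 + 4*b**2)
s(Z) = sqrt(-5/2 + Z) (s(Z) = sqrt(Z - 5/2) = sqrt(-5/2 + Z))
s(-114)/y(-115) = (sqrt(-10 + 4*(-114))/2)/(-10 + 4*(-115)**2) = (sqrt(-10 - 456)/2)/(-10 + 4*13225) = (sqrt(-466)/2)/(-10 + 52900) = ((I*sqrt(466))/2)/52890 = (I*sqrt(466)/2)*(1/52890) = I*sqrt(466)/105780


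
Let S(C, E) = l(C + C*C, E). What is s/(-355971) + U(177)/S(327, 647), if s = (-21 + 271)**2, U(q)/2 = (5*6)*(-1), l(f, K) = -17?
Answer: 20295760/6051507 ≈ 3.3538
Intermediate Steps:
U(q) = -60 (U(q) = 2*((5*6)*(-1)) = 2*(30*(-1)) = 2*(-30) = -60)
S(C, E) = -17
s = 62500 (s = 250**2 = 62500)
s/(-355971) + U(177)/S(327, 647) = 62500/(-355971) - 60/(-17) = 62500*(-1/355971) - 60*(-1/17) = -62500/355971 + 60/17 = 20295760/6051507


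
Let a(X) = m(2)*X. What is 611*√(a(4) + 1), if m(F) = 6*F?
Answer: 4277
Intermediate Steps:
a(X) = 12*X (a(X) = (6*2)*X = 12*X)
611*√(a(4) + 1) = 611*√(12*4 + 1) = 611*√(48 + 1) = 611*√49 = 611*7 = 4277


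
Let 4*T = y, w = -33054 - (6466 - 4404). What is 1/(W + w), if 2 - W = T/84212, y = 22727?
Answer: -336848/11828103399 ≈ -2.8479e-5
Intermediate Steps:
w = -35116 (w = -33054 - 1*2062 = -33054 - 2062 = -35116)
T = 22727/4 (T = (¼)*22727 = 22727/4 ≈ 5681.8)
W = 650969/336848 (W = 2 - 22727/(4*84212) = 2 - 1*22727/336848 = 2 - 22727/336848 = 650969/336848 ≈ 1.9325)
1/(W + w) = 1/(650969/336848 - 35116) = 1/(-11828103399/336848) = -336848/11828103399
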